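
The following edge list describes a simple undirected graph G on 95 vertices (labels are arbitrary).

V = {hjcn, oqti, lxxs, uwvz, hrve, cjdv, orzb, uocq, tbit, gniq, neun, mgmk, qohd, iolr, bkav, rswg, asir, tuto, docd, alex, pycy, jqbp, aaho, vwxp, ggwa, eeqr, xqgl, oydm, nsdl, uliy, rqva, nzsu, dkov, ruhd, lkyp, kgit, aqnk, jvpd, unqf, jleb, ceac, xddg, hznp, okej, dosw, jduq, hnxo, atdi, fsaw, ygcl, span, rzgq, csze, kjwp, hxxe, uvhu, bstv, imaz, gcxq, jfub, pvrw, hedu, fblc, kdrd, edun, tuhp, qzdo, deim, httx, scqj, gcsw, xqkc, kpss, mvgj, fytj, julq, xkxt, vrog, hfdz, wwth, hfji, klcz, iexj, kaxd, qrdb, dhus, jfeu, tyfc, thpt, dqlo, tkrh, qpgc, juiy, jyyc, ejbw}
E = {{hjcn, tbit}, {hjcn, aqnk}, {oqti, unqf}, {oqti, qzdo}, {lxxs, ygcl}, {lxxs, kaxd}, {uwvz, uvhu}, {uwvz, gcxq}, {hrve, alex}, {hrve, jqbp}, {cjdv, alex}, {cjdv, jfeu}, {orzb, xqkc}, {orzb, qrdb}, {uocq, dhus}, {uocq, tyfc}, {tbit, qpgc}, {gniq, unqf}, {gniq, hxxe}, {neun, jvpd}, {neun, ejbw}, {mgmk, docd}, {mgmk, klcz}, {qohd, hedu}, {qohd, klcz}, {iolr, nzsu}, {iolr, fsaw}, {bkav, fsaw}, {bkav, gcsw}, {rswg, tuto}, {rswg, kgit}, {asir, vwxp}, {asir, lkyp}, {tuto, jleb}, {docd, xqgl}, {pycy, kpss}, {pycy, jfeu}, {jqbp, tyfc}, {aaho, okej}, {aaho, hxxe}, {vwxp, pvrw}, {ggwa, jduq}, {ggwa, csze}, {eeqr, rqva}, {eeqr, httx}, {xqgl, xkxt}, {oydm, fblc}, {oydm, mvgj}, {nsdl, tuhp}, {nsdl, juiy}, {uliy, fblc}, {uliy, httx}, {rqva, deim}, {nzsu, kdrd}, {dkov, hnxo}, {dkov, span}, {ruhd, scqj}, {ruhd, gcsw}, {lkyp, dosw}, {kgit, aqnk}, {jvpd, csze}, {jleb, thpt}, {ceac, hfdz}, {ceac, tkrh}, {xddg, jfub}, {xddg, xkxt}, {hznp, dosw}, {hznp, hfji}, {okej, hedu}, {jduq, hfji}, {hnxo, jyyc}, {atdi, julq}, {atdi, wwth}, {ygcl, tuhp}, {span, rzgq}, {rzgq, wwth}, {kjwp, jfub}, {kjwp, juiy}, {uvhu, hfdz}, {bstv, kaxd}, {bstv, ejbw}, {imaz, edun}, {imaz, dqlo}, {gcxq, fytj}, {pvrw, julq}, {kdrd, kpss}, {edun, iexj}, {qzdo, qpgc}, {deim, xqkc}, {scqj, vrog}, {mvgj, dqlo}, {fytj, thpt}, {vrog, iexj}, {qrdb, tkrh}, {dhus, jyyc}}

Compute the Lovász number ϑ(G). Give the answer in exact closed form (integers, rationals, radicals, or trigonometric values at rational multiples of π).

deg(edun) = 2; N(edun) = {imaz, iexj}.
Vertex fytj has 2 neighbors: gcxq, thpt.
N(ggwa) = {jduq, csze}, |N(ggwa)| = 2.
deg(hznp) = 2; N(hznp) = {dosw, hfji}.
Regular of degree 2 on 95 vertices: this is C_{95}, the 95-cycle.
A has 48 distinct eigenvalues ≈ [2.0, 1.996, 1.983, 1.961, 1.93, 1.892, 1.845, 1.789, 1.727, 1.656, 1.578, 1.494, 1.402, 1.305, 1.202, 1.094, 0.981, 0.864, 0.742, 0.618, 0.491, 0.362, 0.231, 0.099, -0.033, -0.165, -0.297, -0.427, -0.555, -0.681, -0.803, -0.923, -1.038, -1.149, -1.254, -1.355, -1.449, -1.537, -1.618, -1.692, -1.759, -1.818, -1.869, -1.912, -1.947, -1.973, -1.99, -1.999].
Lovász (edge-transitive): ϑ = −95·(-2*cos(pi/95))/((2)−(-2*cos(pi/95))) = 95*cos(pi/95)/(cos(pi/95) + 1).
ϑ(G) ≈ 47.487011311.
Sandwich: α(G)=47 ≤ ϑ(G)=95*cos(pi/95)/(cos(pi/95) + 1) ≤ χ(Ḡ)=48 (both strict).

95*cos(pi/95)/(cos(pi/95) + 1)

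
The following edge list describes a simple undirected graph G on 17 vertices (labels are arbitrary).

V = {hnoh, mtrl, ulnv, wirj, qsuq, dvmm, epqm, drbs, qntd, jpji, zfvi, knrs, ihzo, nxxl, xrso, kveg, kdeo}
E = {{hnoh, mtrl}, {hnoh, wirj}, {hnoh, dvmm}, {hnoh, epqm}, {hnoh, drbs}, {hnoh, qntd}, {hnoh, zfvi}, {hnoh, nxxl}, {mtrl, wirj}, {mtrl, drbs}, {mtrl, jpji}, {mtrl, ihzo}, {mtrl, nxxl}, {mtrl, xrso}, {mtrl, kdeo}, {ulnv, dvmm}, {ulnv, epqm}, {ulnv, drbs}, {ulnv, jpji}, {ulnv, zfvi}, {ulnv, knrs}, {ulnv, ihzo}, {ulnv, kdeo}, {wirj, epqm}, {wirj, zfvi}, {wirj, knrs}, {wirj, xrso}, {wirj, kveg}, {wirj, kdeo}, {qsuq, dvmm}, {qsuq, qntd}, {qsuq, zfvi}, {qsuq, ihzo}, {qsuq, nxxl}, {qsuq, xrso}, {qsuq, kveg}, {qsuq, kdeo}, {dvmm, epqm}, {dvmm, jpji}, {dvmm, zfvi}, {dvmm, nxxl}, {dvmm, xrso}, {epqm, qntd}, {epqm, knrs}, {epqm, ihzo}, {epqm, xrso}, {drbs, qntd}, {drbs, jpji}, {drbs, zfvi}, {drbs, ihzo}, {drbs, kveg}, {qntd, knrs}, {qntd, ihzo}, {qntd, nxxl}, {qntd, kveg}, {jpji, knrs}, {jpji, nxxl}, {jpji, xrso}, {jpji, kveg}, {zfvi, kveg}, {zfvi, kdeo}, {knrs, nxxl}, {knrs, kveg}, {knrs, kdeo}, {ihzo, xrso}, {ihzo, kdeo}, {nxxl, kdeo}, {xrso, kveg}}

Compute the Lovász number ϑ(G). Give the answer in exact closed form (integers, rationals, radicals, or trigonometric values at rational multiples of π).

sqrt(17)

deg(kveg) = 8; N(kveg) = {wirj, qsuq, drbs, qntd, jpji, zfvi, knrs, xrso}.
deg(dvmm) = 8; N(dvmm) = {hnoh, ulnv, qsuq, epqm, jpji, zfvi, nxxl, xrso}.
deg(kdeo) = 8; N(kdeo) = {mtrl, ulnv, wirj, qsuq, zfvi, knrs, ihzo, nxxl}.
N(nxxl) = {hnoh, mtrl, qsuq, dvmm, qntd, jpji, knrs, kdeo}, |N(nxxl)| = 8.
Regular of degree 8 on 17 vertices: Paley(17): SR with (k,λ,μ)=(8,3,4).
The 3 distinct eigenvalues: [8.0, 1.56155, -2.56155].
Lovász: ϑ = −17(-sqrt(17)/2 - 1/2)/(8+-(-sqrt(17)/2 - 1/2)) = sqrt(17).
= 4.1231… (decimal).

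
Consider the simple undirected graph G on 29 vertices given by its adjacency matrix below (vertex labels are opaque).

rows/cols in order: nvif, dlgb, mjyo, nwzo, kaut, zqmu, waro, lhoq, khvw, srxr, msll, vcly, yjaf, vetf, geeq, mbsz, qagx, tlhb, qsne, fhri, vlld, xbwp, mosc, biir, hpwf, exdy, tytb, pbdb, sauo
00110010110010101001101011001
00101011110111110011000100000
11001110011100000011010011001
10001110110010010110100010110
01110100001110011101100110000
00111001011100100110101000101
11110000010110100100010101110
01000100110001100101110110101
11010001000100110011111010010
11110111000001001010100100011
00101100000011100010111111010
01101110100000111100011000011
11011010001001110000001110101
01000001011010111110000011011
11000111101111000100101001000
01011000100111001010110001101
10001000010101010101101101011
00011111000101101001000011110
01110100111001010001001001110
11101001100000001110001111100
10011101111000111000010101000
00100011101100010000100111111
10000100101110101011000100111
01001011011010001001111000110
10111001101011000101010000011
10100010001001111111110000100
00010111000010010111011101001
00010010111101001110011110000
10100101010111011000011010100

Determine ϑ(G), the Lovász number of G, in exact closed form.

deg(vcly) = 14; N(vcly) = {dlgb, mjyo, kaut, zqmu, waro, khvw, geeq, mbsz, qagx, tlhb, xbwp, mosc, pbdb, sauo}.
N(nwzo) = {nvif, kaut, zqmu, waro, khvw, srxr, yjaf, mbsz, tlhb, qsne, vlld, hpwf, tytb, pbdb}, |N(nwzo)| = 14.
N(zqmu) = {mjyo, nwzo, kaut, lhoq, srxr, msll, vcly, geeq, tlhb, qsne, vlld, mosc, tytb, sauo}, |N(zqmu)| = 14.
Vertex lhoq has 14 neighbors: dlgb, zqmu, khvw, srxr, vetf, geeq, tlhb, fhri, vlld, xbwp, biir, hpwf, tytb, sauo.
Regular of degree 14 on 29 vertices: Paley(29): SR with (k,λ,μ)=(14,6,7).
spec(A) ≈ [14.0, 2.1926, -3.1926] (distinct, 4 d.p.).
Lovász (edge-transitive): ϑ = −29·(-sqrt(29)/2 - 1/2)/((14)−(-sqrt(29)/2 - 1/2)) = sqrt(29).
≈ 5.3852 (to 4 d.p.).

sqrt(29)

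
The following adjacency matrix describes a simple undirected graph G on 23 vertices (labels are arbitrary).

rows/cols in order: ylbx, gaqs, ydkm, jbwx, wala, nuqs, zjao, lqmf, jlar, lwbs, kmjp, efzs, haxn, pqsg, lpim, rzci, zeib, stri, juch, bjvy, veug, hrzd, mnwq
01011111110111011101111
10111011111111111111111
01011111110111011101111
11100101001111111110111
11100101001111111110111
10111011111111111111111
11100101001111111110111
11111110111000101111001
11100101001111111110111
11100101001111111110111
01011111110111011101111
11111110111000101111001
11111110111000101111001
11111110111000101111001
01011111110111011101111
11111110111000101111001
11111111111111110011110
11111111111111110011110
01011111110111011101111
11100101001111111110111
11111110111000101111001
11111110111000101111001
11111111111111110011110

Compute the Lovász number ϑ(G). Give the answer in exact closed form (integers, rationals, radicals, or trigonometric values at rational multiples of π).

7

deg(rzci) = 16; N(rzci) = {ylbx, gaqs, ydkm, jbwx, wala, nuqs, zjao, jlar, lwbs, kmjp, lpim, zeib, stri, juch, bjvy, mnwq}.
deg(jlar) = 17; N(jlar) = {ylbx, gaqs, ydkm, nuqs, lqmf, kmjp, efzs, haxn, pqsg, lpim, rzci, zeib, stri, juch, veug, hrzd, mnwq}.
Vertex lwbs has 17 neighbors: ylbx, gaqs, ydkm, nuqs, lqmf, kmjp, efzs, haxn, pqsg, lpim, rzci, zeib, stri, juch, veug, hrzd, mnwq.
Vertex wala has 17 neighbors: ylbx, gaqs, ydkm, nuqs, lqmf, kmjp, efzs, haxn, pqsg, lpim, rzci, zeib, stri, juch, veug, hrzd, mnwq.
5 parts of sizes [7, 6, 5, 3, 2]; α(G) = 7 = ϑ (perfect).
≈ 7.0000 (to 4 d.p.).
Check 7 ≤ 7 ≤ 7: collapsed.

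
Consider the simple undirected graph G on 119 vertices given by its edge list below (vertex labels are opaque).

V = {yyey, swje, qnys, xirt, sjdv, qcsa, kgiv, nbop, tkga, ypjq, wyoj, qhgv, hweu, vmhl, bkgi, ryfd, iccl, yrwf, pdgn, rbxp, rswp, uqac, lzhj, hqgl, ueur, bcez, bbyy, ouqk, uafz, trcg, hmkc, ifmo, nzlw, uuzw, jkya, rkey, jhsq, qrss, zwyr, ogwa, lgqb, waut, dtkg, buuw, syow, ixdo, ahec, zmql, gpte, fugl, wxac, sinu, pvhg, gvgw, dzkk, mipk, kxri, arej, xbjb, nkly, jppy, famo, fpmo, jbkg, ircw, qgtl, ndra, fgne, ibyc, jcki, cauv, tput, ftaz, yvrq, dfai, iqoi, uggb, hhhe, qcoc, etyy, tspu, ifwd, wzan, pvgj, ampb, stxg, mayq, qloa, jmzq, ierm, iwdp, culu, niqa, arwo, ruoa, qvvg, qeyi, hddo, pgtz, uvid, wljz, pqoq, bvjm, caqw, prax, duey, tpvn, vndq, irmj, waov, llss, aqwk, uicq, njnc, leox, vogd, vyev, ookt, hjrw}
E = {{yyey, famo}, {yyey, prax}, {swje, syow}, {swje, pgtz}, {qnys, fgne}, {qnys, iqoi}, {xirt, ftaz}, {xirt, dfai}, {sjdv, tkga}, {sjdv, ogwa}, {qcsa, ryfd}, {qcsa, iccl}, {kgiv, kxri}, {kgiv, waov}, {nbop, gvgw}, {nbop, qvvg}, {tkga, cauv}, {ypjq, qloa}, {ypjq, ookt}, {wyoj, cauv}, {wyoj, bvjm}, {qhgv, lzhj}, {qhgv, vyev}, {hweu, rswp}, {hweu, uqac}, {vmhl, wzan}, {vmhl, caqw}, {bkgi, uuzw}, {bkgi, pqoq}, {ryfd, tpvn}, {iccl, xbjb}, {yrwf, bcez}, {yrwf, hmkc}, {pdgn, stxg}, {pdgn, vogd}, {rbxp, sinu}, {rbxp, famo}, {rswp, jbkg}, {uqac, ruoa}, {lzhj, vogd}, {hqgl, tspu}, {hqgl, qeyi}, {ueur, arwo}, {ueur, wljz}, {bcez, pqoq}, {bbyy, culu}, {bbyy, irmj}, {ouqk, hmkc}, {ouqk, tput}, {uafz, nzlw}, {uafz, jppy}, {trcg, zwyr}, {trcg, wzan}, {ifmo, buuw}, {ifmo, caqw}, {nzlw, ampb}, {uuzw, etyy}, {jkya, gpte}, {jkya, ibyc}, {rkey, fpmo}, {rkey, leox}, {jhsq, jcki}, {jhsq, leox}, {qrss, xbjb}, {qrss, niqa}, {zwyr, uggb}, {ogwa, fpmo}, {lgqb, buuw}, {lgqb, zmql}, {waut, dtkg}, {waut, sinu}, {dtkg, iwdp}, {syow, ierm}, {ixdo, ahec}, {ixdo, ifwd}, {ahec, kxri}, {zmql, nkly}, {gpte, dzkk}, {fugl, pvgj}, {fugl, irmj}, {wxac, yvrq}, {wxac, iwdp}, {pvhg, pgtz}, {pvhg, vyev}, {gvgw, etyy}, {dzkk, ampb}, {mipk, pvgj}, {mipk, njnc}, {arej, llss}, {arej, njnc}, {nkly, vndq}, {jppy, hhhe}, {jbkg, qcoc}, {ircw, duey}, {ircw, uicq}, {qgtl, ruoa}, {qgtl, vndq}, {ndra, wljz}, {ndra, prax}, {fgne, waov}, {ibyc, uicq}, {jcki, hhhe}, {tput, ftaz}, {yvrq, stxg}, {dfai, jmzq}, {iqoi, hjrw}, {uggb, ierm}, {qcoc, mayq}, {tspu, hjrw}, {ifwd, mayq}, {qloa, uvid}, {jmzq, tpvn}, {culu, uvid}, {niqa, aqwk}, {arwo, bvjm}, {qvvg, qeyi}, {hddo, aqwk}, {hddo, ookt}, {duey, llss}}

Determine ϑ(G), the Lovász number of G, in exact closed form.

deg(cauv) = 2; N(cauv) = {tkga, wyoj}.
deg(syow) = 2; N(syow) = {swje, ierm}.
N(fpmo) = {rkey, ogwa}, |N(fpmo)| = 2.
Vertex stxg has 2 neighbors: pdgn, yvrq.
2-regular, N=119; this is C_{119}, the 119-cycle.
Distinct eigenvalues (to 6 d.p.): [2.0, 1.997213, 1.988859, 1.974962, 1.95556, 1.930708, 1.900475, 1.864944, 1.824216, 1.778403, 1.727634, 1.672049, 1.611804, 1.547067, 1.478018, 1.404849, 1.327765, 1.24698, 1.162719, 1.075218, 0.984719, 0.891477, 0.795749, 0.697804, 0.597914, 0.496357, 0.393417, 0.28938, 0.184537, 0.079179, -0.026399, -0.131904, -0.237041, -0.341517, -0.445042, -0.547326, -0.648085, -0.747037, -0.843907, -0.938425, -1.030328, -1.119358, -1.205269, -1.287821, -1.366783, -1.441936, -1.51307, -1.579986, -1.642499, -1.700434, -1.75363, -1.801938, -1.845223, -1.883366, -1.916259, -1.943812, -1.965946, -1.982601, -1.993731, -1.999303].
Lovász: ϑ = −119(-2*cos(pi/119))/(2+-(-1)*2*cos(pi/119)) = 119*cos(pi/119)/(cos(pi/119) + 1).
≈ 59.4896316 (to 7 d.p.).
Check 59 ≤ 119*cos(pi/119)/(cos(pi/119) + 1) ≤ 60: both strict.

119*cos(pi/119)/(cos(pi/119) + 1)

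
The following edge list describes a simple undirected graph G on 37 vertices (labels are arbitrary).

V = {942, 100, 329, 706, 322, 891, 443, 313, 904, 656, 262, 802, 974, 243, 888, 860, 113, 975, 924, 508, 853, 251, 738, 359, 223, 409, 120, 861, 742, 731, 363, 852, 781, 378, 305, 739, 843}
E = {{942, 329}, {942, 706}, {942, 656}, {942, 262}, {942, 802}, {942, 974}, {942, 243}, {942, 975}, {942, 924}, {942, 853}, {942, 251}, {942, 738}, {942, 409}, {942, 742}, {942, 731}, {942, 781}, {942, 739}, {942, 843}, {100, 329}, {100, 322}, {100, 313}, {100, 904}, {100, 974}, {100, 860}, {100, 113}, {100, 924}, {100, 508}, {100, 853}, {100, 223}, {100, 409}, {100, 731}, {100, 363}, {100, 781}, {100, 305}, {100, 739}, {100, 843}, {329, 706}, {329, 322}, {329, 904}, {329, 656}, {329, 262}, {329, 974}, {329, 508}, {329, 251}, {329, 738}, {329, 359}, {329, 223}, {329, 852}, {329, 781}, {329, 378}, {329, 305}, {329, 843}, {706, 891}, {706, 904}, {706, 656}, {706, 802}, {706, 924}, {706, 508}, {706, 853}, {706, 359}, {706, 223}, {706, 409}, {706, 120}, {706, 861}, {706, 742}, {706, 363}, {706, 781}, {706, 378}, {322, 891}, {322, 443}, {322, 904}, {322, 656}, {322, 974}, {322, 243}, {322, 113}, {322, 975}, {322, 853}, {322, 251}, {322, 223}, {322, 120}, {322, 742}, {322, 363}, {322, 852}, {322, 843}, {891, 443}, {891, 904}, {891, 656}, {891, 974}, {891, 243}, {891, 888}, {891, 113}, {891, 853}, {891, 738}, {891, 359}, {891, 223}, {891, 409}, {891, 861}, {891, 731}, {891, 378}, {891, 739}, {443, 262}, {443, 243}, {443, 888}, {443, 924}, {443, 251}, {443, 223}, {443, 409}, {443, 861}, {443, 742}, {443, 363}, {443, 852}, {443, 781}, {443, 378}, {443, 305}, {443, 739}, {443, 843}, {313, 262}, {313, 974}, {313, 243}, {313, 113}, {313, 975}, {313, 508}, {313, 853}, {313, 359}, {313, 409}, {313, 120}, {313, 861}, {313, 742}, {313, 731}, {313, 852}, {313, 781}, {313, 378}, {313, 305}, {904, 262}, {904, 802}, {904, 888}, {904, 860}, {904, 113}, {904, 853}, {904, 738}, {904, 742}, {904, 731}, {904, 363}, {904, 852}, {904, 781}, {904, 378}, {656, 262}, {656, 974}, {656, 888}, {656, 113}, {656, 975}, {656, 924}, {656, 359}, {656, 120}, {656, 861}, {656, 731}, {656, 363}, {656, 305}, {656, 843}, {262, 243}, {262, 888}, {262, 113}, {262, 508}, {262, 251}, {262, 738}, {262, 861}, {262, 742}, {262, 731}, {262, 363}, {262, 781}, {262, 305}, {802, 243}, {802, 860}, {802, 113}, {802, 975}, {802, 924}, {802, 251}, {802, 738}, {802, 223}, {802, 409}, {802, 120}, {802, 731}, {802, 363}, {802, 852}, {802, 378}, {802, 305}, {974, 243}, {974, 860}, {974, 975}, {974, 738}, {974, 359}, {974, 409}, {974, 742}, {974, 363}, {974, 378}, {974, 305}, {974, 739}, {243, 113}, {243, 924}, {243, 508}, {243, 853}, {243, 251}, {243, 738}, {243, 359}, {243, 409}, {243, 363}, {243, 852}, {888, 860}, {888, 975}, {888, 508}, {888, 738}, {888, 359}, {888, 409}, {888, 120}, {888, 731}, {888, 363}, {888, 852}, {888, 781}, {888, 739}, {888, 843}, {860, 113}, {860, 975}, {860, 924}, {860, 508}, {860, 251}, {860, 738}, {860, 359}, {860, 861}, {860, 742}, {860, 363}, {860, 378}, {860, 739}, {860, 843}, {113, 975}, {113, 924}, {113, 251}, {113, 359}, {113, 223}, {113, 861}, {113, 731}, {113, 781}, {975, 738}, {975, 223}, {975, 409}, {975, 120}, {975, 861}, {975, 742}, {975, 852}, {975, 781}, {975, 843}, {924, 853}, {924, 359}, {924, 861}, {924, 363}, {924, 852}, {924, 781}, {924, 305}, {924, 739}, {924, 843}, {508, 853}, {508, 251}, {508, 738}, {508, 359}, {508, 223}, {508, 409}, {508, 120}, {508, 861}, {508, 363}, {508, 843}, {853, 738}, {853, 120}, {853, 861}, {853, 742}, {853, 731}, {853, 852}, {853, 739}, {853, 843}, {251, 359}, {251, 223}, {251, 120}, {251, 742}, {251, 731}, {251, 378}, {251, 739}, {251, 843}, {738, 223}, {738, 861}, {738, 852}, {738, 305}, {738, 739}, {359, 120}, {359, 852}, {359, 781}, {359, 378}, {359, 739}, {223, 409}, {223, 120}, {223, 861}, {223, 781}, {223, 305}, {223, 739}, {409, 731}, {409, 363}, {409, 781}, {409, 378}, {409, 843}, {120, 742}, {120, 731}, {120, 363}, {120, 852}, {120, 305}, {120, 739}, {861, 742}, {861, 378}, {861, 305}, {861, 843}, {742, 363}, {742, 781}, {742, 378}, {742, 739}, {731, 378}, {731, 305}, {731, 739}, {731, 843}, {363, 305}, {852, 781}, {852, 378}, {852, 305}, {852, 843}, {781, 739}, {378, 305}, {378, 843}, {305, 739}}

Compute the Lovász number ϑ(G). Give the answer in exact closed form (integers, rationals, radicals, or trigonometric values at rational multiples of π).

N(305) = {100, 329, 443, 313, 656, 262, 802, 974, 924, 738, 223, 120, 861, 731, 363, 852, 378, 739}, |N(305)| = 18.
deg(942) = 18; N(942) = {329, 706, 656, 262, 802, 974, 243, 975, 924, 853, 251, 738, 409, 742, 731, 781, 739, 843}.
Vertex 443 has 18 neighbors: 322, 891, 262, 243, 888, 924, 251, 223, 409, 861, 742, 363, 852, 781, 378, 305, 739, 843.
Vertex 120 has 18 neighbors: 706, 322, 313, 656, 802, 888, 975, 508, 853, 251, 359, 223, 742, 731, 363, 852, 305, 739.
Every vertex has degree 18 (N=37); strongly regular (37,18,8,9).
Distinct eigenvalues (to 3 d.p.): [18.0, 2.541, -3.541].
With N=37: ϑ(G) = 37·(-(-sqrt(37)/2 - 1/2))/(18−(-sqrt(37)/2 - 1/2)) = sqrt(37).
= 6.082763… (decimal).

sqrt(37)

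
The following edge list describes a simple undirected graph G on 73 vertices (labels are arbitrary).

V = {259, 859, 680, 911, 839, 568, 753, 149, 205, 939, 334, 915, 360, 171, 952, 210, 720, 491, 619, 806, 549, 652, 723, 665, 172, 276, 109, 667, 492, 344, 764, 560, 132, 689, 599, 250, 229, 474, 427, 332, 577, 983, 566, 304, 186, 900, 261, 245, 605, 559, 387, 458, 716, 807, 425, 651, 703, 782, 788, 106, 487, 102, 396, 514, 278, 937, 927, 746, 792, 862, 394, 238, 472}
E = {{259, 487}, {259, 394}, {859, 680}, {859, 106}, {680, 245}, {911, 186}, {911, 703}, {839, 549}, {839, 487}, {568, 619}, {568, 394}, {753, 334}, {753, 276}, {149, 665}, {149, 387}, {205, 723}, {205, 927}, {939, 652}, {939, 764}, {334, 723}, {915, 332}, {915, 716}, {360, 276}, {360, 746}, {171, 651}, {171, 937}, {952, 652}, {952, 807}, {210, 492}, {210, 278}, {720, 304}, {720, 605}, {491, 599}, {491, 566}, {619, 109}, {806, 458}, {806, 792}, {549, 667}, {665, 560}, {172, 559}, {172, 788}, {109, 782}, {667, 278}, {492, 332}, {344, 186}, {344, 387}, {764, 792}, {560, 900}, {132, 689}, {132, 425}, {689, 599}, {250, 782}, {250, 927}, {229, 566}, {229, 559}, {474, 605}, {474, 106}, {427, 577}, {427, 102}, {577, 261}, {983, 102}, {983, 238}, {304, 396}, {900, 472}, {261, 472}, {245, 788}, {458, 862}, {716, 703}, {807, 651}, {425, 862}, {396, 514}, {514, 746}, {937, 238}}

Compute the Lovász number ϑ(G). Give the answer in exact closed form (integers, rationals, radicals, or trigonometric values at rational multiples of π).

N(937) = {171, 238}, |N(937)| = 2.
N(952) = {652, 807}, |N(952)| = 2.
N(807) = {952, 651}, |N(807)| = 2.
deg(619) = 2; N(619) = {568, 109}.
73-vertex 2-regular graph: this is C_{73}, the 73-cycle.
Distinct eigenvalues (to 4 d.p.): [2.0, 1.9926, 1.9704, 1.9337, 1.8826, 1.8176, 1.7392, 1.6478, 1.5443, 1.4293, 1.3038, 1.1686, 1.0247, 0.8733, 0.7154, 0.5522, 0.3849, 0.2148, 0.043, -0.129, -0.3001, -0.469, -0.6344, -0.7951, -0.9499, -1.0977, -1.2373, -1.3678, -1.4882, -1.5976, -1.6951, -1.7801, -1.8518, -1.9099, -1.9539, -1.9834, -1.9981].
With N=73: ϑ(G) = 73·(-(-1)*2*cos(pi/73))/(2−(-2*cos(pi/73))) = 73*cos(pi/73)/(cos(pi/73) + 1).
ϑ(G) ≈ 36.483095.
36 ≤ 73*cos(pi/73)/(cos(pi/73) + 1) ≤ 37: both strict.

73*cos(pi/73)/(cos(pi/73) + 1)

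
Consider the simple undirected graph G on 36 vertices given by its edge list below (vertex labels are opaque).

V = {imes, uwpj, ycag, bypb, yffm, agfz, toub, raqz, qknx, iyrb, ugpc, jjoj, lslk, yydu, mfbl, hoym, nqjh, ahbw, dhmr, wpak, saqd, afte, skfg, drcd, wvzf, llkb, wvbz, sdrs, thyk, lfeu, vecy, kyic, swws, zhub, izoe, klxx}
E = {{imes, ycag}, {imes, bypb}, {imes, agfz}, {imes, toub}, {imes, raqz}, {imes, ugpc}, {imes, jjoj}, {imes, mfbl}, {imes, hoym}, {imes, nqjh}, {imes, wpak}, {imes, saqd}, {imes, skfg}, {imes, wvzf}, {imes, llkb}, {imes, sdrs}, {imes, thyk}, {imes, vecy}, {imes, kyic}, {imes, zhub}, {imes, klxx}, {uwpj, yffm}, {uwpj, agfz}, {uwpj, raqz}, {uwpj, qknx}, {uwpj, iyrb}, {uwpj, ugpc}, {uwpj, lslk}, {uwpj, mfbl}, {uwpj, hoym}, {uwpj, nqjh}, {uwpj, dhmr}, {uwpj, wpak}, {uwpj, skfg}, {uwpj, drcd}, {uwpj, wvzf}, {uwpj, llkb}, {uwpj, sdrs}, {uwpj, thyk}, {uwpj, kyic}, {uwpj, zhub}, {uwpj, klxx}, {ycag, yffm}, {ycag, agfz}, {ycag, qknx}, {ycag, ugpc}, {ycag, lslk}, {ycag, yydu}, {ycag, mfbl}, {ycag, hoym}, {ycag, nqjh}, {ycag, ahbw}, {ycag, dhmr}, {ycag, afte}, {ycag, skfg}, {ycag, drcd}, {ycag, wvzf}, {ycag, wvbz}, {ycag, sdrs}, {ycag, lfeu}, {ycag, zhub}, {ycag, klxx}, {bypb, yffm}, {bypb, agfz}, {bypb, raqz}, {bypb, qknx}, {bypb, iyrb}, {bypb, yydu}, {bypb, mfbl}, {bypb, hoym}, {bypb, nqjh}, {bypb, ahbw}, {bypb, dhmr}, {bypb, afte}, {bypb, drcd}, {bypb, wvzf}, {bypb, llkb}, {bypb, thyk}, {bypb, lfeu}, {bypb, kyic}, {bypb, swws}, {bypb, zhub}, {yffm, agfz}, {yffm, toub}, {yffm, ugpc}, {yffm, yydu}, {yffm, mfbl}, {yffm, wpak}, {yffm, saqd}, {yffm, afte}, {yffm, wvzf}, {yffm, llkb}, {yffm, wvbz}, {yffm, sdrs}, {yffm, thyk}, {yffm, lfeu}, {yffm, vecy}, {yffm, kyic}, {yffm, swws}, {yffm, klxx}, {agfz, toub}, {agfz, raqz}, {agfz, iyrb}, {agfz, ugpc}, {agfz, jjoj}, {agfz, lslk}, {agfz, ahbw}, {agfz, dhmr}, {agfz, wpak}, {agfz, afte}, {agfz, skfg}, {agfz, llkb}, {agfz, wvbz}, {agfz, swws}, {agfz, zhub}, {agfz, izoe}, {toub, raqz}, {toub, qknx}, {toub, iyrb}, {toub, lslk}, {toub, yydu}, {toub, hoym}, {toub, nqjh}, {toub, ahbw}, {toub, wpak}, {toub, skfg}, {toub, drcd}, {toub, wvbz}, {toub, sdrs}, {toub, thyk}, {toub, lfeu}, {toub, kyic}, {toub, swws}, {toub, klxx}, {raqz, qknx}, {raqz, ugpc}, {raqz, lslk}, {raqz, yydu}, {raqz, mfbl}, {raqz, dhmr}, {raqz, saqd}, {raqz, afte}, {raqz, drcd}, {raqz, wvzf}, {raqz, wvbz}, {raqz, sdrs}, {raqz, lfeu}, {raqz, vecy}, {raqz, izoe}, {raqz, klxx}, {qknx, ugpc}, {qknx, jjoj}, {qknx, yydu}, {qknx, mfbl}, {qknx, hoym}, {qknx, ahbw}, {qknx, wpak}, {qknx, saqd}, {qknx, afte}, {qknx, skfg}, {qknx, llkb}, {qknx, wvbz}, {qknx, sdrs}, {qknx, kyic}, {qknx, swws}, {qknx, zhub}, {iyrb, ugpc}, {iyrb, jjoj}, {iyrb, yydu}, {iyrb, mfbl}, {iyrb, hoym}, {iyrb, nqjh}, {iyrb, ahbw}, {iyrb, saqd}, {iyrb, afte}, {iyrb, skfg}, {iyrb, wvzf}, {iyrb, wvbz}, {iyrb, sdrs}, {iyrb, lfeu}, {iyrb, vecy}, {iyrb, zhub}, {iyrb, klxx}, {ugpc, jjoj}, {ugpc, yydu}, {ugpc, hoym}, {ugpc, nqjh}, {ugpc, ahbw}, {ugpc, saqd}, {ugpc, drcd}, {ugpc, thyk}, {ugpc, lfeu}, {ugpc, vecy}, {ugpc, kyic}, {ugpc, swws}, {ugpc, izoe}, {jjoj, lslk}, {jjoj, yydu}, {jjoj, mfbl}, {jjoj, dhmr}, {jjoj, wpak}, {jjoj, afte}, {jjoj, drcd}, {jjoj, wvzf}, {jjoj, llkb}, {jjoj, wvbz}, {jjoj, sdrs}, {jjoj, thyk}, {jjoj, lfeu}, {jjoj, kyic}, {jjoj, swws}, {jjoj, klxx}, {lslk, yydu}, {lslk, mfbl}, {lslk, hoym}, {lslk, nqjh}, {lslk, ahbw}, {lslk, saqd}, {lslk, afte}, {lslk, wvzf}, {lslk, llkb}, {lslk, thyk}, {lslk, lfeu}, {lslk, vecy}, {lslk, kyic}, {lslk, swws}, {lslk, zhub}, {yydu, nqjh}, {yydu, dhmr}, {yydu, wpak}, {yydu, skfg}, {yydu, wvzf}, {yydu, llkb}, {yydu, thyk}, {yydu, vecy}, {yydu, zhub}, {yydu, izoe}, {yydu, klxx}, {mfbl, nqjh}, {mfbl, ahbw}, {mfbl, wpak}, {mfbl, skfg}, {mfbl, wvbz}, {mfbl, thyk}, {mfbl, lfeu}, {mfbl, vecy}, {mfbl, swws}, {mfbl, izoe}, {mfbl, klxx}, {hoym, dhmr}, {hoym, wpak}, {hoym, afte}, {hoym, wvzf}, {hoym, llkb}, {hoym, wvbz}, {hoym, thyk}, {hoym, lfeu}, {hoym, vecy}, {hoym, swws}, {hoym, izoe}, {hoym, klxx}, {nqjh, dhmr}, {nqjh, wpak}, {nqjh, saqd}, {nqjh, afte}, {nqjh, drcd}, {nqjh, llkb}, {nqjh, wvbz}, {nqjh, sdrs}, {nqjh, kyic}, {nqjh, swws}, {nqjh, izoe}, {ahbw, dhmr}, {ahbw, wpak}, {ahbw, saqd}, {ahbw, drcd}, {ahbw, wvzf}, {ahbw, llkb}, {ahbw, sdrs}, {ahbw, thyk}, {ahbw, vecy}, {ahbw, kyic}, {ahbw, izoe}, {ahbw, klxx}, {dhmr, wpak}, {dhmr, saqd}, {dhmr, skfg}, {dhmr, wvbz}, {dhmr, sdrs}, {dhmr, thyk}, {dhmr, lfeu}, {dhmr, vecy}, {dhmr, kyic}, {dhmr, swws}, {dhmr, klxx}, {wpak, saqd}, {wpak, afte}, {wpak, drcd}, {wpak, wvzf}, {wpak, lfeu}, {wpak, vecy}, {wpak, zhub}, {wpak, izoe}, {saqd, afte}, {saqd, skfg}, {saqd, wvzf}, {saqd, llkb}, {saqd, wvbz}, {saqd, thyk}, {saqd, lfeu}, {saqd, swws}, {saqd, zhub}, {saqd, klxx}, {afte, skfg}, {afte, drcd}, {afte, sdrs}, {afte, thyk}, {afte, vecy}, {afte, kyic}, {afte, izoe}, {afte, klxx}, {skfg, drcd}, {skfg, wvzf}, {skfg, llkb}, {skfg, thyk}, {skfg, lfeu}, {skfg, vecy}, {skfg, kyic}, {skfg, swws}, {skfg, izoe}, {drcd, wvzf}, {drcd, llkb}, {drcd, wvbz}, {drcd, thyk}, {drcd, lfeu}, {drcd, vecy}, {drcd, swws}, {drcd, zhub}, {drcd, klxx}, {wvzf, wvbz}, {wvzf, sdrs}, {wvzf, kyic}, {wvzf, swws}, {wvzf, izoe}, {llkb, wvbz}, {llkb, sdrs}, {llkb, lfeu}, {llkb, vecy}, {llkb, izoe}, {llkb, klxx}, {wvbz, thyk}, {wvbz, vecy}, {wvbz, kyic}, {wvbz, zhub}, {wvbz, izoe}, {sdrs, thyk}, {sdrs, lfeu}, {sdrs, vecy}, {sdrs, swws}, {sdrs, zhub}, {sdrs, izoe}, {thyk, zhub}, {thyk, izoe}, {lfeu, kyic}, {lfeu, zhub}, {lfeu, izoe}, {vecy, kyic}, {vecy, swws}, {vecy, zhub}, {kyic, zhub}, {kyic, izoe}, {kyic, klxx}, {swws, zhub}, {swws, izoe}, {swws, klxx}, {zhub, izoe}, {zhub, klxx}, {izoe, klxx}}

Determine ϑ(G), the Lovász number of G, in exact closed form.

deg(mfbl) = 21; N(mfbl) = {imes, uwpj, ycag, bypb, yffm, raqz, qknx, iyrb, jjoj, lslk, nqjh, ahbw, wpak, skfg, wvbz, thyk, lfeu, vecy, swws, izoe, klxx}.
Vertex kyic has 21 neighbors: imes, uwpj, bypb, yffm, toub, qknx, ugpc, jjoj, lslk, nqjh, ahbw, dhmr, afte, skfg, wvzf, wvbz, lfeu, vecy, zhub, izoe, klxx.
N(drcd) = {uwpj, ycag, bypb, toub, raqz, ugpc, jjoj, nqjh, ahbw, wpak, afte, skfg, wvzf, llkb, wvbz, thyk, lfeu, vecy, swws, zhub, klxx}, |N(drcd)| = 21.
Vertex dhmr has 21 neighbors: uwpj, ycag, bypb, agfz, raqz, jjoj, yydu, hoym, nqjh, ahbw, wpak, saqd, skfg, wvbz, sdrs, thyk, lfeu, vecy, kyic, swws, klxx.
36-vertex 21-regular graph: this is K(9,2), the Kneser graph.
A has 3 distinct eigenvalues ≈ [21.0, 1.0, -6.0].
Lovász: ϑ = −36(-6)/(21+-1*(-6)) = 8.
= 8.000000000… (decimal).

8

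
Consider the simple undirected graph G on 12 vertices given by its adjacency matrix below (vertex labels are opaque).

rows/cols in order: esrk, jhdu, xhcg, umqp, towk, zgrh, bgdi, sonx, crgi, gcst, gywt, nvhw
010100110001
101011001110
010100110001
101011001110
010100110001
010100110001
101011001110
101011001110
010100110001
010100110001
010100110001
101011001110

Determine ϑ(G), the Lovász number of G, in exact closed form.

deg(umqp) = 7; N(umqp) = {esrk, xhcg, towk, zgrh, crgi, gcst, gywt}.
deg(esrk) = 5; N(esrk) = {jhdu, umqp, bgdi, sonx, nvhw}.
Vertex zgrh has 5 neighbors: jhdu, umqp, bgdi, sonx, nvhw.
deg(bgdi) = 7; N(bgdi) = {esrk, xhcg, towk, zgrh, crgi, gcst, gywt}.
Complete 2-partite, parts [7, 5]: perfect, ϑ = α = 7.
= 7.00000000… (decimal).
7 ≤ 7 ≤ 7: collapsed.

7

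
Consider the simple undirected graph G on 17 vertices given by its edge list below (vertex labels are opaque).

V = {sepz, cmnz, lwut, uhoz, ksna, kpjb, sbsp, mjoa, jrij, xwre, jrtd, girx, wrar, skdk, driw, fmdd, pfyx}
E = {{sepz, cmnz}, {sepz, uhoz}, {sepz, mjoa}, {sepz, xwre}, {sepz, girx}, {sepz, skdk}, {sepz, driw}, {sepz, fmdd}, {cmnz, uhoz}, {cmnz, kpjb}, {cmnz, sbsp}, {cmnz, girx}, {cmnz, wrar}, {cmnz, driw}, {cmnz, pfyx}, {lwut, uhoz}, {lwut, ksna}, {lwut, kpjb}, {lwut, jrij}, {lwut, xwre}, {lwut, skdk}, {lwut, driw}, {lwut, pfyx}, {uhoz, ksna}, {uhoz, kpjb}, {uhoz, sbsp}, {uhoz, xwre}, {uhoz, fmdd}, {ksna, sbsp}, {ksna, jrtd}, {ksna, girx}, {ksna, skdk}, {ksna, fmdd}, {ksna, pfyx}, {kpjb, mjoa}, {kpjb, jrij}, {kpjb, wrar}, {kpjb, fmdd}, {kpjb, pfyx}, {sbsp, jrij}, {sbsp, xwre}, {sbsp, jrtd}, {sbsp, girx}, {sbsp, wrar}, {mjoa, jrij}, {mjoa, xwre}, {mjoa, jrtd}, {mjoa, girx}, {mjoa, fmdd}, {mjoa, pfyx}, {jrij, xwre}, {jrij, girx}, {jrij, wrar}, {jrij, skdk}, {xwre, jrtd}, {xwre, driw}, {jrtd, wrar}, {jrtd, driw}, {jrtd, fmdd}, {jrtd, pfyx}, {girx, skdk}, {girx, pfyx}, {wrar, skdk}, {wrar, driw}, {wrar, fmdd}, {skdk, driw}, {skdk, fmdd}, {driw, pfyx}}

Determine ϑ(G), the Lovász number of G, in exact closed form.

N(fmdd) = {sepz, uhoz, ksna, kpjb, mjoa, jrtd, wrar, skdk}, |N(fmdd)| = 8.
N(pfyx) = {cmnz, lwut, ksna, kpjb, mjoa, jrtd, girx, driw}, |N(pfyx)| = 8.
N(cmnz) = {sepz, uhoz, kpjb, sbsp, girx, wrar, driw, pfyx}, |N(cmnz)| = 8.
deg(driw) = 8; N(driw) = {sepz, cmnz, lwut, xwre, jrtd, wrar, skdk, pfyx}.
17-vertex 8-regular graph: Paley(17): SR with (k,λ,μ)=(8,3,4).
Distinct eigenvalues (to 5 d.p.): [8.0, 1.56155, -2.56155].
ϑ = −N·λ_min/(λ_max−λ_min) = −17·(-sqrt(17)/2 - 1/2)/(8−(-sqrt(17)/2 - 1/2)) = sqrt(17).
= 4.123105626… (decimal).

sqrt(17)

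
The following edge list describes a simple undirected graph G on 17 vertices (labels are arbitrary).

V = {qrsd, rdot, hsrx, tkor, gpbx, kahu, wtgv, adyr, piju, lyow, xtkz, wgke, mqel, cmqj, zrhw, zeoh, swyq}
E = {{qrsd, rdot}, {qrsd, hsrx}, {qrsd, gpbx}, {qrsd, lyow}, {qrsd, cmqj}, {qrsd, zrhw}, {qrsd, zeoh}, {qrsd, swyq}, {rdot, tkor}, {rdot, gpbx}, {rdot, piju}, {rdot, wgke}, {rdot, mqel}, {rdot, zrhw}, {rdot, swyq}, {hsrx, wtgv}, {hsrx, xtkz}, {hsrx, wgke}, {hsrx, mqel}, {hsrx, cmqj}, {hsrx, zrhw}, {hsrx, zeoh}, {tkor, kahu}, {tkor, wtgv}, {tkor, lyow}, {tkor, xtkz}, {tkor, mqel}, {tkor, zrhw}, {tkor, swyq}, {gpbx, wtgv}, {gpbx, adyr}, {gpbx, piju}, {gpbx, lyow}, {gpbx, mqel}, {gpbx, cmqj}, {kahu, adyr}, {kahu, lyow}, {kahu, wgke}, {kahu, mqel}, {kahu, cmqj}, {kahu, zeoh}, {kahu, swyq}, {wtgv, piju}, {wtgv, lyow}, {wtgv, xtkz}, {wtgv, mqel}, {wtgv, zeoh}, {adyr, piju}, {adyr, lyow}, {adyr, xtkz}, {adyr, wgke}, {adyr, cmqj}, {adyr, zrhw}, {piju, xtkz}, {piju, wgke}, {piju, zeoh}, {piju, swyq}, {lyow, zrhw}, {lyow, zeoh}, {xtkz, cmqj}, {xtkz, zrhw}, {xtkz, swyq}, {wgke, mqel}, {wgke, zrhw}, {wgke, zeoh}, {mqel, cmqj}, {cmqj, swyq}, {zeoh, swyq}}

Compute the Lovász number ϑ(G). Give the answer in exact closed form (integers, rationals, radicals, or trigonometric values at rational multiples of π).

sqrt(17)

N(zeoh) = {qrsd, hsrx, kahu, wtgv, piju, lyow, wgke, swyq}, |N(zeoh)| = 8.
N(tkor) = {rdot, kahu, wtgv, lyow, xtkz, mqel, zrhw, swyq}, |N(tkor)| = 8.
Vertex adyr has 8 neighbors: gpbx, kahu, piju, lyow, xtkz, wgke, cmqj, zrhw.
Vertex piju has 8 neighbors: rdot, gpbx, wtgv, adyr, xtkz, wgke, zeoh, swyq.
G on 17 vertices is 8-regular; SR(17,8,3,4) — a Paley graph.
The 3 distinct eigenvalues: [8.0, 1.5616, -2.5616].
−17·(-sqrt(17)/2 - 1/2) / ((8)−(-sqrt(17)/2 - 1/2)) = sqrt(17) = ϑ(G).
ϑ(G) ≈ 4.1231.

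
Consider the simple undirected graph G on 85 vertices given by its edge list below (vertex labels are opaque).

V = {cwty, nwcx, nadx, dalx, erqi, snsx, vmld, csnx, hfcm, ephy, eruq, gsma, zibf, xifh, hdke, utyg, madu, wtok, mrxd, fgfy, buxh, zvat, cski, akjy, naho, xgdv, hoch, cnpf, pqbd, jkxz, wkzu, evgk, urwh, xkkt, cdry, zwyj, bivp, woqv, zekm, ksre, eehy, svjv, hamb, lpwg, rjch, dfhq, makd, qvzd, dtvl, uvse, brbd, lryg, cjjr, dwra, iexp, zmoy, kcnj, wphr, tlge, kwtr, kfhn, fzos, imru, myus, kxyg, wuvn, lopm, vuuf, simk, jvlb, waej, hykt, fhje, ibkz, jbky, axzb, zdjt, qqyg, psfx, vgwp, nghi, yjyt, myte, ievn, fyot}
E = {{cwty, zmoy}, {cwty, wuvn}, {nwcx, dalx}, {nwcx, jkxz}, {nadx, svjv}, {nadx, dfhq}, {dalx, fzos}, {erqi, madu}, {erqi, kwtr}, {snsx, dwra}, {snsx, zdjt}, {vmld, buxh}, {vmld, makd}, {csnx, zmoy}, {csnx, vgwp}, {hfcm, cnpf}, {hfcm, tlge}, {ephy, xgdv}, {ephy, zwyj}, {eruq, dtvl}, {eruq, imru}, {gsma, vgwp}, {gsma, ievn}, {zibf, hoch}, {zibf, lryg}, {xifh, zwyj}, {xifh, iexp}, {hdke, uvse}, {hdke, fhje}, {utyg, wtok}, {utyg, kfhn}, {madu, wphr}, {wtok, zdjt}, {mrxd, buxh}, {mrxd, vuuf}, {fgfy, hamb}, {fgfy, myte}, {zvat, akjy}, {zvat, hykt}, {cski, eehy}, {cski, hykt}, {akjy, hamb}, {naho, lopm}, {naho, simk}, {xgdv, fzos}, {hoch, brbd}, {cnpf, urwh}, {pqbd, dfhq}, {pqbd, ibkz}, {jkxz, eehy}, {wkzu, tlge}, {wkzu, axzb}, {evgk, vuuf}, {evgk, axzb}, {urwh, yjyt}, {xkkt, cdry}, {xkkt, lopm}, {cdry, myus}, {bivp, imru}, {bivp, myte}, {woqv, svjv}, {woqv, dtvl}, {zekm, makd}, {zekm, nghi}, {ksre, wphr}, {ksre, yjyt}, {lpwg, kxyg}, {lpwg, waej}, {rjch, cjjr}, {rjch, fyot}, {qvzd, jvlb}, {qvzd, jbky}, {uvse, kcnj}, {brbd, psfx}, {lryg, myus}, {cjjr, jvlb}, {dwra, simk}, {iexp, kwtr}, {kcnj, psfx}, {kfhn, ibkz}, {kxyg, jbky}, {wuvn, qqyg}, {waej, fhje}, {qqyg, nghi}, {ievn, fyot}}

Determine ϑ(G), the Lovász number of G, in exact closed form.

85*cos(pi/85)/(cos(pi/85) + 1)

deg(qqyg) = 2; N(qqyg) = {wuvn, nghi}.
Vertex wuvn has 2 neighbors: cwty, qqyg.
N(xifh) = {zwyj, iexp}, |N(xifh)| = 2.
deg(fgfy) = 2; N(fgfy) = {hamb, myte}.
deg(v) = 2 for all v (|V|=85); a single 85-cycle (edge-transitive).
spec(A) ≈ [2.0, 1.9945, 1.9782, 1.951, 1.9132, 1.8649, 1.8065, 1.7382, 1.6604, 1.5735, 1.478, 1.3745, 1.2634, 1.1455, 1.0213, 0.8915, 0.7568, 0.618, 0.4759, 0.3311, 0.1845, 0.037, -0.1108, -0.258, -0.4038, -0.5473, -0.6879, -0.8247, -0.957, -1.0841, -1.2053, -1.3198, -1.4272, -1.5268, -1.618, -1.7004, -1.7735, -1.837, -1.8904, -1.9334, -1.9659, -1.9877, -1.9986] (distinct, 4 d.p.).
Lovász (edge-transitive): ϑ = −85·(-2*cos(pi/85))/((2)−(-2*cos(pi/85))) = 85*cos(pi/85)/(cos(pi/85) + 1).
≈ 42.4855 (to 4 d.p.).
42 ≤ 85*cos(pi/85)/(cos(pi/85) + 1) ≤ 43: both strict.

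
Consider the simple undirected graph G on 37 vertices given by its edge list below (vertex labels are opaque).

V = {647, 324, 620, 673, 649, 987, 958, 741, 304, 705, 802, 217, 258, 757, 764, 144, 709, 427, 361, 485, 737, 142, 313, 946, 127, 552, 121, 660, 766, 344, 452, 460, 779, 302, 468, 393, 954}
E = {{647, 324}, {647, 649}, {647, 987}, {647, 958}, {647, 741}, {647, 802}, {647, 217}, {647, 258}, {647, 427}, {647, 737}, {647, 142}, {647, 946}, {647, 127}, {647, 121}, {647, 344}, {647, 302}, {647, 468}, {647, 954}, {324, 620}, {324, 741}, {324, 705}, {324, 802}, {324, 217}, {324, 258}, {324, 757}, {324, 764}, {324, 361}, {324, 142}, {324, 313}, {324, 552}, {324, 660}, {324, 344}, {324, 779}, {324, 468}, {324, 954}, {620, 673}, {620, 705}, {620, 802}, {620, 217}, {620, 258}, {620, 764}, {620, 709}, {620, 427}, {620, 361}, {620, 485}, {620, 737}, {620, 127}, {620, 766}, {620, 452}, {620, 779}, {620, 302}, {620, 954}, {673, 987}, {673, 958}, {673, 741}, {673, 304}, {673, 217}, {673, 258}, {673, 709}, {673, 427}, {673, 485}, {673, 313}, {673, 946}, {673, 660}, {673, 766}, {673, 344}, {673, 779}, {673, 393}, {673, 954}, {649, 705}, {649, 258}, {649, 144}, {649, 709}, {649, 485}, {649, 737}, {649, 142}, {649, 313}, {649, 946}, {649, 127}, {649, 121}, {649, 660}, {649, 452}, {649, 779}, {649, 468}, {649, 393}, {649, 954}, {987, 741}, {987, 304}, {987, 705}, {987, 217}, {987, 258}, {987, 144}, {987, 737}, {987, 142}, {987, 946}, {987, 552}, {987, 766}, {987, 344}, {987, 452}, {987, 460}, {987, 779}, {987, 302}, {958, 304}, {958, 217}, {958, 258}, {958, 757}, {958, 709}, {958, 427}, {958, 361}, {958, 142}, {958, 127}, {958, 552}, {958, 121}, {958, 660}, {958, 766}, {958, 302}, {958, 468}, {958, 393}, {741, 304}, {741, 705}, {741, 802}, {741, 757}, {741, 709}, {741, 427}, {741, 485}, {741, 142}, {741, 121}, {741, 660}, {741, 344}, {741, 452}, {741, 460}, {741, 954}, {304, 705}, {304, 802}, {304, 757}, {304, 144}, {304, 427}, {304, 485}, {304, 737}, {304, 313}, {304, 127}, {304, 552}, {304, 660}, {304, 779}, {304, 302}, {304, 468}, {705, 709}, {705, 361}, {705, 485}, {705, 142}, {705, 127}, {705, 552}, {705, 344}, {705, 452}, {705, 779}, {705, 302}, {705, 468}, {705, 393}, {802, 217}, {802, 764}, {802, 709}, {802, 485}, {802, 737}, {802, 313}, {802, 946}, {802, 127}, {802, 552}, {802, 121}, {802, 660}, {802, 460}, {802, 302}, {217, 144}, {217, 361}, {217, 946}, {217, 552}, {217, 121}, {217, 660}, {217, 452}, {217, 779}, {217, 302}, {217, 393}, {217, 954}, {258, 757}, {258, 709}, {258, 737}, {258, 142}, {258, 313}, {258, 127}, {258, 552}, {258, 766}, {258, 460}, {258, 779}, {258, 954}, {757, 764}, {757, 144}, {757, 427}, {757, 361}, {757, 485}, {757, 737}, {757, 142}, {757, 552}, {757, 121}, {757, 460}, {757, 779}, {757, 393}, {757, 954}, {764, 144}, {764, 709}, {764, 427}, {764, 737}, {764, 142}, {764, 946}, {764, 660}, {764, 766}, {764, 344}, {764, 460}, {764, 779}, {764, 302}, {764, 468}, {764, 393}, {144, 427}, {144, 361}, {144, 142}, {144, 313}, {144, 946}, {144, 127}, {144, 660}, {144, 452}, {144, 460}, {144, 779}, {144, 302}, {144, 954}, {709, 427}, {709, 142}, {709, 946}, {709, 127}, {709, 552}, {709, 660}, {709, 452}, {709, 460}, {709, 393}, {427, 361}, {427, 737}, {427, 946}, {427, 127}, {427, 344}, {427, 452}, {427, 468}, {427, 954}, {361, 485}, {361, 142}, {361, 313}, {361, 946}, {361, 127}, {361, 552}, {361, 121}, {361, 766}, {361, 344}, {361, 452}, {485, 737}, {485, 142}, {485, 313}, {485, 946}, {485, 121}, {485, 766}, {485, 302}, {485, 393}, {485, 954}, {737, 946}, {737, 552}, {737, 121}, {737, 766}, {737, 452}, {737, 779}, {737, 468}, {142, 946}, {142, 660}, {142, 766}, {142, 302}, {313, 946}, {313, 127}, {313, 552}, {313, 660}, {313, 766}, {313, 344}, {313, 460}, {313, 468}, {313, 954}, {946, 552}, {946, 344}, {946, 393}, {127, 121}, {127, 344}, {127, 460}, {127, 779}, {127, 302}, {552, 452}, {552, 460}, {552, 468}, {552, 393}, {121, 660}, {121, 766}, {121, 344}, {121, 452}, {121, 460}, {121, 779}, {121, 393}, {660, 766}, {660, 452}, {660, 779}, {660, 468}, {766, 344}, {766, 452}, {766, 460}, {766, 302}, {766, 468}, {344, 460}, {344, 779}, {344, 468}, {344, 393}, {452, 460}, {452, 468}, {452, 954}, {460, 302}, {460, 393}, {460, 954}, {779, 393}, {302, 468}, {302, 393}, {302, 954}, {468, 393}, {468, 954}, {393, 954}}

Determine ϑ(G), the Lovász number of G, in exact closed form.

N(779) = {324, 620, 673, 649, 987, 304, 705, 217, 258, 757, 764, 144, 737, 127, 121, 660, 344, 393}, |N(779)| = 18.
deg(802) = 18; N(802) = {647, 324, 620, 741, 304, 217, 764, 709, 485, 737, 313, 946, 127, 552, 121, 660, 460, 302}.
deg(313) = 18; N(313) = {324, 673, 649, 304, 802, 258, 144, 361, 485, 946, 127, 552, 660, 766, 344, 460, 468, 954}.
deg(361) = 18; N(361) = {324, 620, 958, 705, 217, 757, 144, 427, 485, 142, 313, 946, 127, 552, 121, 766, 344, 452}.
G on 37 vertices is 18-regular; SR(37,18,8,9) — a Paley graph.
Distinct eigenvalues (to 5 d.p.): [18.0, 2.54138, -3.54138].
ϑ = −N·λ_min/(λ_max−λ_min) = −37·(-sqrt(37)/2 - 1/2)/(18−(-sqrt(37)/2 - 1/2)) = sqrt(37).
ϑ(G) ≈ 6.0827625.

sqrt(37)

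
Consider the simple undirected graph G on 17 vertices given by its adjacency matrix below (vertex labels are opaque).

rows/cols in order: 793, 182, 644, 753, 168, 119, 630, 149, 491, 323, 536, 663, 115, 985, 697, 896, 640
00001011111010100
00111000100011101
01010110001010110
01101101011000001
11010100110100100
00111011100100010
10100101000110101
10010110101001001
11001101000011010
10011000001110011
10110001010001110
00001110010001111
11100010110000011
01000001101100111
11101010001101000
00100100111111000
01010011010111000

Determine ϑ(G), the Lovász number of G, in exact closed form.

sqrt(17)

N(793) = {168, 630, 149, 491, 323, 536, 115, 697}, |N(793)| = 8.
Vertex 536 has 8 neighbors: 793, 644, 753, 149, 323, 985, 697, 896.
deg(630) = 8; N(630) = {793, 644, 119, 149, 663, 115, 697, 640}.
Vertex 182 has 8 neighbors: 644, 753, 168, 491, 115, 985, 697, 640.
G on 17 vertices is 8-regular; SR(17,8,3,4) — a Paley graph.
A has 3 distinct eigenvalues ≈ [8.0, 1.562, -2.562].
λ_max=8, λ_min=-sqrt(17)/2 - 1/2; ϑ = −17·λ_min/(λ_max−λ_min) = sqrt(17).
= 4.123105626… (decimal).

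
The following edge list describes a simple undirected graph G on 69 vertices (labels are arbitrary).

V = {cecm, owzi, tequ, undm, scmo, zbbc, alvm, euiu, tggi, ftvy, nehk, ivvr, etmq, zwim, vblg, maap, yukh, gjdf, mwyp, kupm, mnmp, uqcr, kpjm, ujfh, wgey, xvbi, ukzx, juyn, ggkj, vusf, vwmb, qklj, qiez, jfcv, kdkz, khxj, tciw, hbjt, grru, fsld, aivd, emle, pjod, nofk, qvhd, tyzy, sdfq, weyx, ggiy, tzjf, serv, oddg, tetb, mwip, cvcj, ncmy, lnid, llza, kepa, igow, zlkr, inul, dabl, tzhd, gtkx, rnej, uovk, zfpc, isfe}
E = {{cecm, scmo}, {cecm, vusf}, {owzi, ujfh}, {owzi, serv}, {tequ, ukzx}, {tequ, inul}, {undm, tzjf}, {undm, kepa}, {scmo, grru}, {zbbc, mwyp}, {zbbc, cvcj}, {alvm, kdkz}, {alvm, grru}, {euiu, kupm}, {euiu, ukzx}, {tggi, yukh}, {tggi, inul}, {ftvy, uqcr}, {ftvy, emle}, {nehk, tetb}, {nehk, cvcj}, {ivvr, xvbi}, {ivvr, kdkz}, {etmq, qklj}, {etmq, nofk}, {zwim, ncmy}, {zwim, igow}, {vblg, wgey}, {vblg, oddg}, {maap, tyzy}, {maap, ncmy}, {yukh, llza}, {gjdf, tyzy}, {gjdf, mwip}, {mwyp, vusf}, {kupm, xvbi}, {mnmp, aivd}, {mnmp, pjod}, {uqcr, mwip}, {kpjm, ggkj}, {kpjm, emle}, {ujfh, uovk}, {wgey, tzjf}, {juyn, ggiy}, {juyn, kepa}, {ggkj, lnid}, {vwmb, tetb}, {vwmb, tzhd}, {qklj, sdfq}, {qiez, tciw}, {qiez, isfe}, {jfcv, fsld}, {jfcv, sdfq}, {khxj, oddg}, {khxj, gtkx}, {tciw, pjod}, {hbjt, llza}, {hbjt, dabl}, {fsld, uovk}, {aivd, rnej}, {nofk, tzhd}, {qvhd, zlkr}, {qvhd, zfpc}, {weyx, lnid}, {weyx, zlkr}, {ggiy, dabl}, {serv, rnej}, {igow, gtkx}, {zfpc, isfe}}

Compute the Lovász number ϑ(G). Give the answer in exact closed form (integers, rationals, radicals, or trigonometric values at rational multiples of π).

deg(kpjm) = 2; N(kpjm) = {ggkj, emle}.
Vertex lnid has 2 neighbors: ggkj, weyx.
N(gjdf) = {tyzy, mwip}, |N(gjdf)| = 2.
Vertex alvm has 2 neighbors: kdkz, grru.
2-regular, N=69; this is C_{69}, the 69-cycle.
spec(A) ≈ [2.0, 1.992, 1.967, 1.926, 1.869, 1.796, 1.709, 1.607, 1.492, 1.365, 1.227, 1.078, 0.92, 0.755, 0.583, 0.407, 0.227, 0.046, -0.136, -0.317, -0.496, -0.67, -0.838, -1.0, -1.153, -1.297, -1.43, -1.551, -1.66, -1.754, -1.834, -1.899, -1.948, -1.981, -1.998] (distinct, 3 d.p.).
Lovász: ϑ = −69(-2*cos(pi/69))/(2+-(-1)*2*cos(pi/69)) = 69*cos(pi/69)/(cos(pi/69) + 1).
≈ 34.4821 (to 4 d.p.).
34 ≤ 69*cos(pi/69)/(cos(pi/69) + 1) ≤ 35: both strict.

69*cos(pi/69)/(cos(pi/69) + 1)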